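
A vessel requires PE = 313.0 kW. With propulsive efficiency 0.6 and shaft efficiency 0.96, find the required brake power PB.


Formula: PB = PE / (eta_D * eta_S)
Step 1 — combined efficiency = eta_D * eta_S = 0.6 * 0.96 = 0.576
Step 2 — PB = 313.0 / 0.576 ≈ 543.40 kW (5 s.f.)

543.40 kW


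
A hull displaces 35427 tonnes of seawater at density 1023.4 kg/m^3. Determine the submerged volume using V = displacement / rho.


Formula: V = mass / rho
Step 1 — convert tonnes to kg: 35427 t * 1000 = 35427000 kg
Step 2 — V = 35427000 / 1023.4 ≈ 34617 m^3 (5 s.f.)

34617 m^3


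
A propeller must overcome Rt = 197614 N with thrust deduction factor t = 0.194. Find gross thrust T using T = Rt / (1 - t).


Formula: T = Rt / (1 - t)
Step 1 — (1 - t) = 1 - 0.194 = 0.806
Step 2 — T = 197614 / 0.806 ≈ 245180 N (5 s.f.)

245180 N


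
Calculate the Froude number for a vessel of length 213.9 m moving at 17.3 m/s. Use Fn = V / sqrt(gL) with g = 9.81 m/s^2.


Formula: Fn = V / sqrt(g * L)
Step 1 — g * L = 9.81 * 213.9 = 2098.359
Step 2 — sqrt(g * L) = sqrt(2098.359) = 45.807849
Step 3 — Fn = 17.3 / 45.807849 ≈ 0.37766 (5 s.f.)

0.37766


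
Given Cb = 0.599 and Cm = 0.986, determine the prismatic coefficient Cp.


Formula: Cp = Cb / Cm
Substituting: Cp = 0.599 / 0.986
Result: Cp ≈ 0.60751 (5 s.f.)

0.60751


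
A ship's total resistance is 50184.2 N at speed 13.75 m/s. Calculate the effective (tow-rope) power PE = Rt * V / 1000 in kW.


Formula: PE = Rt * V / 1000 (kW)
Step 1 — PE (W) = 50184.2 * 13.75 = 690032.75 W
Step 2 — PE (kW) = 690032.75 / 1000 ≈ 690.03 kW (5 s.f.)

690.03 kW


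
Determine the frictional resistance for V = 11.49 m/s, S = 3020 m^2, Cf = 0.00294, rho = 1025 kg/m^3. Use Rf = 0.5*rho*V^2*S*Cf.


Formula: Rf = 0.5 * rho * V^2 * S * Cf
Step 1 — V^2 = 11.49^2 = 132.0201
Step 2 — 0.5 * rho * V^2 = 0.5 * 1025 * 132.0201 = 67660.30125
Step 3 — Rf = 67660.30125 * 3020 * 0.00294 ≈ 600740 N (5 s.f.)

600740 N


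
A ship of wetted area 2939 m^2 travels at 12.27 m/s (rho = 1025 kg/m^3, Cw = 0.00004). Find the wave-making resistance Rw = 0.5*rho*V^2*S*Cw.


Formula: Rw = 0.5 * rho * V^2 * S * Cw
Step 1 — V^2 = 12.27^2 = 150.5529
Step 2 — 0.5 * rho * V^2 = 0.5 * 1025 * 150.5529 = 77158.36125
Step 3 — Rw = 77158.36125 * 2939 * 0.00004 ≈ 9070.7 N (5 s.f.)

9070.7 N


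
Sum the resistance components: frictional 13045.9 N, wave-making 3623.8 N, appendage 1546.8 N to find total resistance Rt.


Formula: Rt = Rf + Rw + Ra
Substituting: Rt = 13045.9 + 3623.8 + 1546.8
Result: Rt = 18216.5 N

18216.5 N


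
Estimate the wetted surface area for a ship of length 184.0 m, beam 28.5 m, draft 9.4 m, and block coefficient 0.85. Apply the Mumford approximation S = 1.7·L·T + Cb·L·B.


Formula: S = 1.7*L*T + V/T with V = Cb*L*B*T, i.e. S = L * (1.7*T + Cb*B)
Step 1 — 1.7*T = 1.7 * 9.4 = 15.98 m
Step 2 — Cb*B = 0.85 * 28.5 = 24.225 m
Step 3 — 1.7*T + Cb*B = 15.98 + 24.225 = 40.205 m
Step 4 — S = 184.0 * 40.205 ≈ 7397.7 m^2 (5 s.f.)

7397.7 m^2


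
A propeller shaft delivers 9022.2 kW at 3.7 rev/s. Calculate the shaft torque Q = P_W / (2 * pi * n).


Formula: Q = P_W / (2 * pi * n)
Step 1 — P_W = 9022.2 kW * 1000 = 9022200.0 W
Step 2 — 2 * pi * n = 2 * pi * 3.7 = 23.247786
Step 3 — Q = 9022200.0 / 23.247786 ≈ 388090 N·m (5 s.f.)

388090 N·m


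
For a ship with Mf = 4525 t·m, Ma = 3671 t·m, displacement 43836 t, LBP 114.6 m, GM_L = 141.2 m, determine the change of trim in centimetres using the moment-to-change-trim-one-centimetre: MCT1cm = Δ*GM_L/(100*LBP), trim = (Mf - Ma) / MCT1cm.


Formula: net trimming moment = Mf - Ma; MCT1cm = Δ*GM_L/(100*LBP); trim = net moment / MCT1cm
Step 1 — net trimming moment = 4525 - 3671 = 854 t·m
Step 2 — MCT1cm = 43836 * 141.2 / (100 * 114.6) = 540.1085 t·m/cm
Step 3 — trim = 854 / 540.1085 ≈ 1.5812 cm (5 s.f.)

1.5812 cm


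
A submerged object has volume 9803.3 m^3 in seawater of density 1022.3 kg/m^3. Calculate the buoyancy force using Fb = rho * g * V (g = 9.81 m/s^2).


Formula: Fb = rho * g * V
Substituting: Fb = 1022.3 * 9.81 * 9803.3
Intermediate: 1022.3 * 9.81 = 10028.763
Result: Fb = 10028.763 * 9803.3 ≈ 98315000 N (5 s.f.)

98315000 N


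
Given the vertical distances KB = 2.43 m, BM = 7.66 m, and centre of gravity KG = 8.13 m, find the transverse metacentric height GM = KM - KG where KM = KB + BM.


Formula: GM = KB + BM - KG
Step 1 — KM = KB + BM = 2.43 + 7.66 = 10.09 m
Step 2 — GM = KM - KG = 10.09 - 8.13 = 1.96 m

1.96 m


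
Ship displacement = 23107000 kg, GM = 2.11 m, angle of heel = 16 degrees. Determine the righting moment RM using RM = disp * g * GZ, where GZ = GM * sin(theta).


Formula: GZ = GM * sin(theta); RM = disp * g * GZ
Step 1 — GZ = 2.11 * sin(16°) = 2.11 * 0.275637 = 0.581594 m
Step 2 — RM = 23107000 * 9.81 * 0.581594 ≈ 131840000 N·m (5 s.f.)

131840000 N·m


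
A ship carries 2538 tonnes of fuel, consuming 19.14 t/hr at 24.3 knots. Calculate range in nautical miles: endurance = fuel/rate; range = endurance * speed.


Formula: endurance = fuel / rate; range = endurance * speed
Step 1 — endurance = 2538 / 19.14 = 132.6019 hours
Step 2 — range = 132.6019 * 24.3 ≈ 3222.2 nautical miles (5 s.f.)

3222.2 NM


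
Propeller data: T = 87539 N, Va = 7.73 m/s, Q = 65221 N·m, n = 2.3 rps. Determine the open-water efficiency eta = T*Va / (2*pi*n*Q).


Formula: eta = T * Va / (2 * pi * n * Q)
Step 1 — numerator = T * Va = 87539 * 7.73 = 676676.47
Step 2 — 2 * pi * n = 2 * pi * 2.3 = 14.451326
Step 3 — denominator = 14.451326 * 65221 = 942529.93
Step 4 — eta = 676676.47 / 942529.93 ≈ 0.71794 (5 s.f.)

0.71794


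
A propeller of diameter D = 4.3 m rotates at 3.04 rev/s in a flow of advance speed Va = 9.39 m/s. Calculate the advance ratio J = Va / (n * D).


Formula: J = Va / (n * D)
Step 1 — n * D = 3.04 * 4.3 = 13.072
Step 2 — J = 9.39 / 13.072 ≈ 0.71833 (5 s.f.)

0.71833


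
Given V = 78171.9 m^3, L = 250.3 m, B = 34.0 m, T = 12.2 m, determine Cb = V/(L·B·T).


Formula: Cb = V / (L * B * T)
Step 1 — L * B * T = 250.3 * 34.0 * 12.2 = 103824.44 m^3
Step 2 — Cb = 78171.9 / 103824.44 ≈ 0.75292 (5 s.f.)

0.75292


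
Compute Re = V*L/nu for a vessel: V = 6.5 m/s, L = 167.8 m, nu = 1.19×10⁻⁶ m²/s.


Formula: Re = V * L / nu
Step 1 — V * L = 6.5 * 167.8 = 1090.7 m^2/s
Step 2 — Re = 1090.7 / 1.19e-6 = 9.17e+08

9.17e+08


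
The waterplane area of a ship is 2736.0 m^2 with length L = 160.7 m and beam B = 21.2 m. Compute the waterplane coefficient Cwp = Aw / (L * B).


Formula: Cwp = Aw / (L * B)
Step 1 — L * B = 160.7 * 21.2 = 3406.84 m^2
Step 2 — Cwp = 2736.0 / 3406.84 ≈ 0.80309 (5 s.f.)

0.80309


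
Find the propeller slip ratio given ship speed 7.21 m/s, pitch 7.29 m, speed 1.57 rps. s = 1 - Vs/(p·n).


Formula: s = 1 - Vs / (p * n)
Step 1 — p * n = 7.29 * 1.57 = 11.4453
Step 2 — Vs / (p*n) = 7.21 / 11.4453 = 0.629953 (6 d.p.)
Step 3 — s = 1 - 0.629953 = 0.370047

0.370047


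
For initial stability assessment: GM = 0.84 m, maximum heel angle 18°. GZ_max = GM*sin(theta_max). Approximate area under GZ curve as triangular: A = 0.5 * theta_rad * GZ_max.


Formula: GZ_max = GM * sin(theta); Area = 0.5 * theta_rad * GZ_max
Step 1 — GZ_max = 0.84 * sin(18°) = 0.84 * 0.309017 = 0.259574 m
Step 2 — theta_rad = 18 * pi/180 = 0.314159 rad
Step 3 — Area = 0.5 * 0.314159 * 0.259574 ≈ 0.040774 m·rad (5 s.f.)

0.040774 m·rad


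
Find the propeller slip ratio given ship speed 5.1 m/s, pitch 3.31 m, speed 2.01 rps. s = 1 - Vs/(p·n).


Formula: s = 1 - Vs / (p * n)
Step 1 — p * n = 3.31 * 2.01 = 6.6531
Step 2 — Vs / (p*n) = 5.1 / 6.6531 = 0.76656 (6 d.p.)
Step 3 — s = 1 - 0.76656 = 0.23344

0.23344


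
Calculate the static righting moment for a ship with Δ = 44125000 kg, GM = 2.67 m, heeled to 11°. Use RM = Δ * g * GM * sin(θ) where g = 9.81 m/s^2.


Formula: GZ = GM * sin(theta); RM = disp * g * GZ
Step 1 — GZ = 2.67 * sin(11°) = 2.67 * 0.190809 = 0.50946 m
Step 2 — RM = 44125000 * 9.81 * 0.50946 ≈ 220530000 N·m (5 s.f.)

220530000 N·m


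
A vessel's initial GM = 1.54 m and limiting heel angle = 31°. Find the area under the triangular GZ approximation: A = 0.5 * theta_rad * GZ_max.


Formula: GZ_max = GM * sin(theta); Area = 0.5 * theta_rad * GZ_max
Step 1 — GZ_max = 1.54 * sin(31°) = 1.54 * 0.515038 = 0.793159 m
Step 2 — theta_rad = 31 * pi/180 = 0.541052 rad
Step 3 — Area = 0.5 * 0.541052 * 0.793159 ≈ 0.21457 m·rad (5 s.f.)

0.21457 m·rad


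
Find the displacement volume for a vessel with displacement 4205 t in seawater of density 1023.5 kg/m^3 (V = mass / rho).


Formula: V = mass / rho
Step 1 — convert tonnes to kg: 4205 t * 1000 = 4205000 kg
Step 2 — V = 4205000 / 1023.5 ≈ 4108.5 m^3 (5 s.f.)

4108.5 m^3


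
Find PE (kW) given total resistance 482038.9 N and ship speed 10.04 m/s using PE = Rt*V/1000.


Formula: PE = Rt * V / 1000 (kW)
Step 1 — PE (W) = 482038.9 * 10.04 = 4839670.556 W
Step 2 — PE (kW) = 4839670.556 / 1000 ≈ 4839.7 kW (5 s.f.)

4839.7 kW


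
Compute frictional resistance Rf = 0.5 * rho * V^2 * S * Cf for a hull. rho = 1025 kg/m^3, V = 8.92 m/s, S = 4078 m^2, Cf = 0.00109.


Formula: Rf = 0.5 * rho * V^2 * S * Cf
Step 1 — V^2 = 8.92^2 = 79.5664
Step 2 — 0.5 * rho * V^2 = 0.5 * 1025 * 79.5664 = 40777.78
Step 3 — Rf = 40777.78 * 4078 * 0.00109 ≈ 181260 N (5 s.f.)

181260 N


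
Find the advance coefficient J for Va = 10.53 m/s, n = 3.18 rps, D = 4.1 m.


Formula: J = Va / (n * D)
Step 1 — n * D = 3.18 * 4.1 = 13.038
Step 2 — J = 10.53 / 13.038 ≈ 0.80764 (5 s.f.)

0.80764


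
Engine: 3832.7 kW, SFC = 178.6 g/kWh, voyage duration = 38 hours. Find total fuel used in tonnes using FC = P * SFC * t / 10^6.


Formula: FC (tonnes) = P * SFC * t / 1,000,000
Step 1 — P * SFC * t = 3832.7 * 178.6 * 38 = 26011768.36 g
Step 2 — FC (tonnes) = 26011768.36 / 1,000,000 ≈ 26.012 tonnes (5 s.f.)

26.012 tonnes


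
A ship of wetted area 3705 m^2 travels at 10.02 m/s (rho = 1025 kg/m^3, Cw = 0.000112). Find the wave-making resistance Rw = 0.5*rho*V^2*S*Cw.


Formula: Rw = 0.5 * rho * V^2 * S * Cw
Step 1 — V^2 = 10.02^2 = 100.4004
Step 2 — 0.5 * rho * V^2 = 0.5 * 1025 * 100.4004 = 51455.205
Step 3 — Rw = 51455.205 * 3705 * 0.000112 ≈ 21352 N (5 s.f.)

21352 N


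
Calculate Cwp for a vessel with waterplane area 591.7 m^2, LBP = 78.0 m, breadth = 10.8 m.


Formula: Cwp = Aw / (L * B)
Step 1 — L * B = 78.0 * 10.8 = 842.4 m^2
Step 2 — Cwp = 591.7 / 842.4 ≈ 0.70240 (5 s.f.)

0.70240


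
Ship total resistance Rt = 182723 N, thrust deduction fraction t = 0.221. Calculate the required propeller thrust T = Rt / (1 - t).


Formula: T = Rt / (1 - t)
Step 1 — (1 - t) = 1 - 0.221 = 0.779
Step 2 — T = 182723 / 0.779 ≈ 234560 N (5 s.f.)

234560 N


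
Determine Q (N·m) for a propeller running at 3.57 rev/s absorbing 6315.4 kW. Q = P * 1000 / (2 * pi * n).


Formula: Q = P_W / (2 * pi * n)
Step 1 — P_W = 6315.4 kW * 1000 = 6315400.0 W
Step 2 — 2 * pi * n = 2 * pi * 3.57 = 22.430972
Step 3 — Q = 6315400.0 / 22.430972 ≈ 281550 N·m (5 s.f.)

281550 N·m


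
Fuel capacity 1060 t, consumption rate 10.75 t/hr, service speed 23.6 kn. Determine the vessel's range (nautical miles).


Formula: endurance = fuel / rate; range = endurance * speed
Step 1 — endurance = 1060 / 10.75 = 98.6047 hours
Step 2 — range = 98.6047 * 23.6 ≈ 2327.1 nautical miles (5 s.f.)

2327.1 NM


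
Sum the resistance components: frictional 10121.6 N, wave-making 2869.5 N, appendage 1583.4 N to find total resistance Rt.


Formula: Rt = Rf + Rw + Ra
Substituting: Rt = 10121.6 + 2869.5 + 1583.4
Result: Rt = 14574.5 N

14574.5 N


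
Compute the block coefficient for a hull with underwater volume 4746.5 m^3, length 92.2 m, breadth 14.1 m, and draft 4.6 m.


Formula: Cb = V / (L * B * T)
Step 1 — L * B * T = 92.2 * 14.1 * 4.6 = 5980.092 m^3
Step 2 — Cb = 4746.5 / 5980.092 ≈ 0.79372 (5 s.f.)

0.79372


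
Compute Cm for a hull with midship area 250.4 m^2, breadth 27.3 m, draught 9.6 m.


Formula: Cm = Am / (B * T)
Step 1 — B * T = 27.3 * 9.6 = 262.08 m^2
Step 2 — Cm = 250.4 / 262.08 ≈ 0.95543 (5 s.f.)

0.95543


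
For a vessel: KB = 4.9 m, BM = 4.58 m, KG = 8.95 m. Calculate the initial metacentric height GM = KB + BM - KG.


Formula: GM = KB + BM - KG
Step 1 — KM = KB + BM = 4.9 + 4.58 = 9.48 m
Step 2 — GM = KM - KG = 9.48 - 8.95 = 0.53 m

0.53 m


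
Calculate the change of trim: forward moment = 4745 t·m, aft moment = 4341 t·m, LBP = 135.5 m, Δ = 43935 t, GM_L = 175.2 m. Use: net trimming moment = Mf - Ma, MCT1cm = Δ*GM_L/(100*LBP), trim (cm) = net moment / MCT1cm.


Formula: net trimming moment = Mf - Ma; MCT1cm = Δ*GM_L/(100*LBP); trim = net moment / MCT1cm
Step 1 — net trimming moment = 4745 - 4341 = 404 t·m
Step 2 — MCT1cm = 43935 * 175.2 / (100 * 135.5) = 568.0747 t·m/cm
Step 3 — trim = 404 / 568.0747 ≈ 0.71117 cm (5 s.f.)

0.71117 cm


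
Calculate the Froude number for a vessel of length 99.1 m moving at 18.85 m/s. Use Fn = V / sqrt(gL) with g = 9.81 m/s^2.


Formula: Fn = V / sqrt(g * L)
Step 1 — g * L = 9.81 * 99.1 = 972.171
Step 2 — sqrt(g * L) = sqrt(972.171) = 31.179657
Step 3 — Fn = 18.85 / 31.179657 ≈ 0.60456 (5 s.f.)

0.60456


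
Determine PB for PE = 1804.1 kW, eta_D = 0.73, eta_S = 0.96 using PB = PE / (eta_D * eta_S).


Formula: PB = PE / (eta_D * eta_S)
Step 1 — combined efficiency = eta_D * eta_S = 0.73 * 0.96 = 0.7008
Step 2 — PB = 1804.1 / 0.7008 ≈ 2574.3 kW (5 s.f.)

2574.3 kW


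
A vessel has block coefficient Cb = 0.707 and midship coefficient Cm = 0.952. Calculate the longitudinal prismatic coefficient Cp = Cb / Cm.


Formula: Cp = Cb / Cm
Substituting: Cp = 0.707 / 0.952
Result: Cp ≈ 0.74265 (5 s.f.)

0.74265


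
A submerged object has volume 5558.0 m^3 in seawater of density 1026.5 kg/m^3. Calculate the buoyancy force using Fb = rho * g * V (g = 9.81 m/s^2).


Formula: Fb = rho * g * V
Substituting: Fb = 1026.5 * 9.81 * 5558.0
Intermediate: 1026.5 * 9.81 = 10069.965
Result: Fb = 10069.965 * 5558.0 ≈ 55969000 N (5 s.f.)

55969000 N


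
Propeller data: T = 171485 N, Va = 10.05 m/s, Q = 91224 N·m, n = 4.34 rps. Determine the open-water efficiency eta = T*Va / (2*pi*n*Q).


Formula: eta = T * Va / (2 * pi * n * Q)
Step 1 — numerator = T * Va = 171485 * 10.05 = 1723424.25
Step 2 — 2 * pi * n = 2 * pi * 4.34 = 27.269024
Step 3 — denominator = 27.269024 * 91224 = 2487589.45
Step 4 — eta = 1723424.25 / 2487589.45 ≈ 0.69281 (5 s.f.)

0.69281


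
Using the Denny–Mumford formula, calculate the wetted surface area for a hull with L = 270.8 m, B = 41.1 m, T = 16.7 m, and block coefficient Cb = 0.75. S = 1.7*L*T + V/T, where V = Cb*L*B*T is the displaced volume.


Formula: S = 1.7*L*T + V/T with V = Cb*L*B*T, i.e. S = L * (1.7*T + Cb*B)
Step 1 — 1.7*T = 1.7 * 16.7 = 28.39 m
Step 2 — Cb*B = 0.75 * 41.1 = 30.825 m
Step 3 — 1.7*T + Cb*B = 28.39 + 30.825 = 59.215 m
Step 4 — S = 270.8 * 59.215 ≈ 16035 m^2 (5 s.f.)

16035 m^2


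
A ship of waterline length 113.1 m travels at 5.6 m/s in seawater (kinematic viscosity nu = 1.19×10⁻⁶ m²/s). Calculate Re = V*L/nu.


Formula: Re = V * L / nu
Step 1 — V * L = 5.6 * 113.1 = 633.36 m^2/s
Step 2 — Re = 633.36 / 1.19e-6 = 5.32e+08

5.32e+08


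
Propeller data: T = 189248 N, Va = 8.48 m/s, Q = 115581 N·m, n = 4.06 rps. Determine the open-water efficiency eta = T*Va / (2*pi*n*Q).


Formula: eta = T * Va / (2 * pi * n * Q)
Step 1 — numerator = T * Va = 189248 * 8.48 = 1604823.04
Step 2 — 2 * pi * n = 2 * pi * 4.06 = 25.509732
Step 3 — denominator = 25.509732 * 115581 = 2948440.33
Step 4 — eta = 1604823.04 / 2948440.33 ≈ 0.54430 (5 s.f.)

0.54430


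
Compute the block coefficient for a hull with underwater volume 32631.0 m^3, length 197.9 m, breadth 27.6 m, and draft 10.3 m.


Formula: Cb = V / (L * B * T)
Step 1 — L * B * T = 197.9 * 27.6 * 10.3 = 56259.012 m^3
Step 2 — Cb = 32631.0 / 56259.012 ≈ 0.58001 (5 s.f.)

0.58001


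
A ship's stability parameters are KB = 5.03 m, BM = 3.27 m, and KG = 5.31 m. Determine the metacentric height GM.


Formula: GM = KB + BM - KG
Step 1 — KM = KB + BM = 5.03 + 3.27 = 8.3 m
Step 2 — GM = KM - KG = 8.3 - 5.31 = 2.99 m

2.99 m


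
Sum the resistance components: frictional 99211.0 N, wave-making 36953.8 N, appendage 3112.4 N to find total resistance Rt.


Formula: Rt = Rf + Rw + Ra
Substituting: Rt = 99211.0 + 36953.8 + 3112.4
Result: Rt = 139277.2 N

139277.2 N


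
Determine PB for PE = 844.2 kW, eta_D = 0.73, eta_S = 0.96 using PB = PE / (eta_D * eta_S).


Formula: PB = PE / (eta_D * eta_S)
Step 1 — combined efficiency = eta_D * eta_S = 0.73 * 0.96 = 0.7008
Step 2 — PB = 844.2 / 0.7008 ≈ 1204.6 kW (5 s.f.)

1204.6 kW


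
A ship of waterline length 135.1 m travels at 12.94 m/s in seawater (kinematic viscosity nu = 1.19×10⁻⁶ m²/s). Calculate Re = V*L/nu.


Formula: Re = V * L / nu
Step 1 — V * L = 12.94 * 135.1 = 1748.194 m^2/s
Step 2 — Re = 1748.194 / 1.19e-6 = 1.47e+09

1.47e+09


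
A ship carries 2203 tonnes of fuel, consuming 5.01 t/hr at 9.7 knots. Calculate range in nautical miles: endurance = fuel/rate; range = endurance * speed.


Formula: endurance = fuel / rate; range = endurance * speed
Step 1 — endurance = 2203 / 5.01 = 439.7206 hours
Step 2 — range = 439.7206 * 9.7 ≈ 4265.3 nautical miles (5 s.f.)

4265.3 NM


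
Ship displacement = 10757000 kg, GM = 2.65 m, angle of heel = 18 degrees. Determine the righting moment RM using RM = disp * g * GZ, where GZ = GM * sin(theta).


Formula: GZ = GM * sin(theta); RM = disp * g * GZ
Step 1 — GZ = 2.65 * sin(18°) = 2.65 * 0.309017 = 0.818895 m
Step 2 — RM = 10757000 * 9.81 * 0.818895 ≈ 86415000 N·m (5 s.f.)

86415000 N·m


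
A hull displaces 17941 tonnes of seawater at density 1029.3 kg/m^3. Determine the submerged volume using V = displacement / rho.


Formula: V = mass / rho
Step 1 — convert tonnes to kg: 17941 t * 1000 = 17941000 kg
Step 2 — V = 17941000 / 1029.3 ≈ 17430 m^3 (5 s.f.)

17430 m^3


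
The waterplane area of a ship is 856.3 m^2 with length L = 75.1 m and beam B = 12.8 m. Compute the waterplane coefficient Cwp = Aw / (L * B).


Formula: Cwp = Aw / (L * B)
Step 1 — L * B = 75.1 * 12.8 = 961.28 m^2
Step 2 — Cwp = 856.3 / 961.28 ≈ 0.89079 (5 s.f.)

0.89079


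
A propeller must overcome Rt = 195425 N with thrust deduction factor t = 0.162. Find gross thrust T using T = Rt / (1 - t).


Formula: T = Rt / (1 - t)
Step 1 — (1 - t) = 1 - 0.162 = 0.838
Step 2 — T = 195425 / 0.838 ≈ 233200 N (5 s.f.)

233200 N


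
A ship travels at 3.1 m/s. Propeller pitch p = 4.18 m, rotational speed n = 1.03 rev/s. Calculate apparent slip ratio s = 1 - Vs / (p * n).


Formula: s = 1 - Vs / (p * n)
Step 1 — p * n = 4.18 * 1.03 = 4.3054
Step 2 — Vs / (p*n) = 3.1 / 4.3054 = 0.720026 (6 d.p.)
Step 3 — s = 1 - 0.720026 = 0.279974

0.279974


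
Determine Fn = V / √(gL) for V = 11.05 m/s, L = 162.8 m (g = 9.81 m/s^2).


Formula: Fn = V / sqrt(g * L)
Step 1 — g * L = 9.81 * 162.8 = 1597.068
Step 2 — sqrt(g * L) = sqrt(1597.068) = 39.963333
Step 3 — Fn = 11.05 / 39.963333 ≈ 0.27650 (5 s.f.)

0.27650


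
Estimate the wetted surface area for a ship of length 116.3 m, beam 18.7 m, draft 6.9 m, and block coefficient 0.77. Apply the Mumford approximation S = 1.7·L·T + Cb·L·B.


Formula: S = 1.7*L*T + V/T with V = Cb*L*B*T, i.e. S = L * (1.7*T + Cb*B)
Step 1 — 1.7*T = 1.7 * 6.9 = 11.73 m
Step 2 — Cb*B = 0.77 * 18.7 = 14.399 m
Step 3 — 1.7*T + Cb*B = 11.73 + 14.399 = 26.129 m
Step 4 — S = 116.3 * 26.129 ≈ 3038.8 m^2 (5 s.f.)

3038.8 m^2


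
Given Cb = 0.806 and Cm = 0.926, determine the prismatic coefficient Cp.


Formula: Cp = Cb / Cm
Substituting: Cp = 0.806 / 0.926
Result: Cp ≈ 0.87041 (5 s.f.)

0.87041


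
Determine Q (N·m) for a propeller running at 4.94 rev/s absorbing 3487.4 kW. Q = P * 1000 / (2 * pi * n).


Formula: Q = P_W / (2 * pi * n)
Step 1 — P_W = 3487.4 kW * 1000 = 3487400.0 W
Step 2 — 2 * pi * n = 2 * pi * 4.94 = 31.038935
Step 3 — Q = 3487400.0 / 31.038935 ≈ 112360 N·m (5 s.f.)

112360 N·m


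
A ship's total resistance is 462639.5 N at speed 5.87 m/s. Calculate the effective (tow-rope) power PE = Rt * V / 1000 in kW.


Formula: PE = Rt * V / 1000 (kW)
Step 1 — PE (W) = 462639.5 * 5.87 = 2715693.865 W
Step 2 — PE (kW) = 2715693.865 / 1000 ≈ 2715.7 kW (5 s.f.)

2715.7 kW


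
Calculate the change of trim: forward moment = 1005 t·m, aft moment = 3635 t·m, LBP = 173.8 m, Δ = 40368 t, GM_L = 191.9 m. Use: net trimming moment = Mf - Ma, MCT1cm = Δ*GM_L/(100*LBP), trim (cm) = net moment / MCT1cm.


Formula: net trimming moment = Mf - Ma; MCT1cm = Δ*GM_L/(100*LBP); trim = net moment / MCT1cm
Step 1 — net trimming moment = 1005 - 3635 = -2630 t·m
Step 2 — MCT1cm = 40368 * 191.9 / (100 * 173.8) = 445.7203 t·m/cm
Step 3 — trim = -2630 / 445.7203 ≈ -5.9006 cm (5 s.f.)

-5.9006 cm


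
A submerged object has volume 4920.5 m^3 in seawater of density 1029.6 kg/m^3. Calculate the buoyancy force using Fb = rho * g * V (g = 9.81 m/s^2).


Formula: Fb = rho * g * V
Substituting: Fb = 1029.6 * 9.81 * 4920.5
Intermediate: 1029.6 * 9.81 = 10100.376
Result: Fb = 10100.376 * 4920.5 ≈ 49699000 N (5 s.f.)

49699000 N


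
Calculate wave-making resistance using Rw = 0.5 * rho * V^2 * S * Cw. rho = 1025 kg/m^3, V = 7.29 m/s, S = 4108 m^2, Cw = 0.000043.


Formula: Rw = 0.5 * rho * V^2 * S * Cw
Step 1 — V^2 = 7.29^2 = 53.1441
Step 2 — 0.5 * rho * V^2 = 0.5 * 1025 * 53.1441 = 27236.35125
Step 3 — Rw = 27236.35125 * 4108 * 0.000043 ≈ 4811.1 N (5 s.f.)

4811.1 N


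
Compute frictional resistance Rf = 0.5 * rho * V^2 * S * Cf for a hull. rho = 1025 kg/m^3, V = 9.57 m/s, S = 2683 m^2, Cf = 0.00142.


Formula: Rf = 0.5 * rho * V^2 * S * Cf
Step 1 — V^2 = 9.57^2 = 91.5849
Step 2 — 0.5 * rho * V^2 = 0.5 * 1025 * 91.5849 = 46937.26125
Step 3 — Rf = 46937.26125 * 2683 * 0.00142 ≈ 178820 N (5 s.f.)

178820 N


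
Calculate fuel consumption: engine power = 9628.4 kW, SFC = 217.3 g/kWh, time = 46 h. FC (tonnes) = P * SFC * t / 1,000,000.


Formula: FC (tonnes) = P * SFC * t / 1,000,000
Step 1 — P * SFC * t = 9628.4 * 217.3 * 46 = 96243560.72 g
Step 2 — FC (tonnes) = 96243560.72 / 1,000,000 ≈ 96.244 tonnes (5 s.f.)

96.244 tonnes


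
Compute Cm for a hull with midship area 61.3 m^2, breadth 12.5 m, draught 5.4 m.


Formula: Cm = Am / (B * T)
Step 1 — B * T = 12.5 * 5.4 = 67.5 m^2
Step 2 — Cm = 61.3 / 67.5 ≈ 0.90815 (5 s.f.)

0.90815


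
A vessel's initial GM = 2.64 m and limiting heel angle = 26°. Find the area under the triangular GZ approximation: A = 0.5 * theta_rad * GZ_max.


Formula: GZ_max = GM * sin(theta); Area = 0.5 * theta_rad * GZ_max
Step 1 — GZ_max = 2.64 * sin(26°) = 2.64 * 0.438371 = 1.157299 m
Step 2 — theta_rad = 26 * pi/180 = 0.453786 rad
Step 3 — Area = 0.5 * 0.453786 * 1.157299 ≈ 0.26258 m·rad (5 s.f.)

0.26258 m·rad


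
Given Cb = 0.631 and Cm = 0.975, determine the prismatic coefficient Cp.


Formula: Cp = Cb / Cm
Substituting: Cp = 0.631 / 0.975
Result: Cp ≈ 0.64718 (5 s.f.)

0.64718


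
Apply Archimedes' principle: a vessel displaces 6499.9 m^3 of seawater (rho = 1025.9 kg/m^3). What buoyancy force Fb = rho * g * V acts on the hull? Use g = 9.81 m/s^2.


Formula: Fb = rho * g * V
Substituting: Fb = 1025.9 * 9.81 * 6499.9
Intermediate: 1025.9 * 9.81 = 10064.079
Result: Fb = 10064.079 * 6499.9 ≈ 65416000 N (5 s.f.)

65416000 N


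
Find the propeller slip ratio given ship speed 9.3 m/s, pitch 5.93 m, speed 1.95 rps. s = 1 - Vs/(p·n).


Formula: s = 1 - Vs / (p * n)
Step 1 — p * n = 5.93 * 1.95 = 11.5635
Step 2 — Vs / (p*n) = 9.3 / 11.5635 = 0.804255 (6 d.p.)
Step 3 — s = 1 - 0.804255 = 0.195745

0.195745


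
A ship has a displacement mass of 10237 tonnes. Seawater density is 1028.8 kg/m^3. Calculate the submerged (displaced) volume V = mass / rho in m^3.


Formula: V = mass / rho
Step 1 — convert tonnes to kg: 10237 t * 1000 = 10237000 kg
Step 2 — V = 10237000 / 1028.8 ≈ 9950.4 m^3 (5 s.f.)

9950.4 m^3


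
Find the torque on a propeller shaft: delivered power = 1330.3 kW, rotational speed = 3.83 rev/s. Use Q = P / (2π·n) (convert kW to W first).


Formula: Q = P_W / (2 * pi * n)
Step 1 — P_W = 1330.3 kW * 1000 = 1330300.0 W
Step 2 — 2 * pi * n = 2 * pi * 3.83 = 24.0646
Step 3 — Q = 1330300.0 / 24.0646 ≈ 55280 N·m (5 s.f.)

55280 N·m


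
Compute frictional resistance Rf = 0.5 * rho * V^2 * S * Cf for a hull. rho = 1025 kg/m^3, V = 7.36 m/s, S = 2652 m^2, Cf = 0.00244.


Formula: Rf = 0.5 * rho * V^2 * S * Cf
Step 1 — V^2 = 7.36^2 = 54.1696
Step 2 — 0.5 * rho * V^2 = 0.5 * 1025 * 54.1696 = 27761.92
Step 3 — Rf = 27761.92 * 2652 * 0.00244 ≈ 179640 N (5 s.f.)

179640 N


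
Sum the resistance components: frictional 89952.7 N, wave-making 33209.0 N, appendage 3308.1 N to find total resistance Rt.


Formula: Rt = Rf + Rw + Ra
Substituting: Rt = 89952.7 + 33209.0 + 3308.1
Result: Rt = 126469.8 N

126469.8 N


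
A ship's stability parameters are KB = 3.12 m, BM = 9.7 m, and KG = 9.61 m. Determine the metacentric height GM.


Formula: GM = KB + BM - KG
Step 1 — KM = KB + BM = 3.12 + 9.7 = 12.82 m
Step 2 — GM = KM - KG = 12.82 - 9.61 = 3.21 m

3.21 m


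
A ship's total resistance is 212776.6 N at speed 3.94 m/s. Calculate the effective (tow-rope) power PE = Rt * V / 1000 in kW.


Formula: PE = Rt * V / 1000 (kW)
Step 1 — PE (W) = 212776.6 * 3.94 = 838339.804 W
Step 2 — PE (kW) = 838339.804 / 1000 ≈ 838.34 kW (5 s.f.)

838.34 kW


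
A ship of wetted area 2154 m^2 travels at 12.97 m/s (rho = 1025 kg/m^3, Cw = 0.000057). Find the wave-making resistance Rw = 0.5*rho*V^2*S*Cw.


Formula: Rw = 0.5 * rho * V^2 * S * Cw
Step 1 — V^2 = 12.97^2 = 168.2209
Step 2 — 0.5 * rho * V^2 = 0.5 * 1025 * 168.2209 = 86213.21125
Step 3 — Rw = 86213.21125 * 2154 * 0.000057 ≈ 10585 N (5 s.f.)

10585 N


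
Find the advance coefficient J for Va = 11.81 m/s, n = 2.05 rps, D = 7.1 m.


Formula: J = Va / (n * D)
Step 1 — n * D = 2.05 * 7.1 = 14.555
Step 2 — J = 11.81 / 14.555 ≈ 0.81141 (5 s.f.)

0.81141


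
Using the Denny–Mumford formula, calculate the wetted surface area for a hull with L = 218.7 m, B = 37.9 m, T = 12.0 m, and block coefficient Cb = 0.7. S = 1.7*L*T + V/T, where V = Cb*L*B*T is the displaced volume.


Formula: S = 1.7*L*T + V/T with V = Cb*L*B*T, i.e. S = L * (1.7*T + Cb*B)
Step 1 — 1.7*T = 1.7 * 12.0 = 20.4 m
Step 2 — Cb*B = 0.7 * 37.9 = 26.53 m
Step 3 — 1.7*T + Cb*B = 20.4 + 26.53 = 46.93 m
Step 4 — S = 218.7 * 46.93 ≈ 10264 m^2 (5 s.f.)

10264 m^2


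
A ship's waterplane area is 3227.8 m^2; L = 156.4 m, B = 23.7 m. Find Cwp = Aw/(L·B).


Formula: Cwp = Aw / (L * B)
Step 1 — L * B = 156.4 * 23.7 = 3706.68 m^2
Step 2 — Cwp = 3227.8 / 3706.68 ≈ 0.87081 (5 s.f.)

0.87081


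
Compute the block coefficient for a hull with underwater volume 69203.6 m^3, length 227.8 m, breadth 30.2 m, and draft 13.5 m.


Formula: Cb = V / (L * B * T)
Step 1 — L * B * T = 227.8 * 30.2 * 13.5 = 92874.06 m^3
Step 2 — Cb = 69203.6 / 92874.06 ≈ 0.74513 (5 s.f.)

0.74513


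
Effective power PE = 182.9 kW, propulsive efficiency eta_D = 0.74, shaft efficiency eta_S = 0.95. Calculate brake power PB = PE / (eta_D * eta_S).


Formula: PB = PE / (eta_D * eta_S)
Step 1 — combined efficiency = eta_D * eta_S = 0.74 * 0.95 = 0.703
Step 2 — PB = 182.9 / 0.703 ≈ 260.17 kW (5 s.f.)

260.17 kW


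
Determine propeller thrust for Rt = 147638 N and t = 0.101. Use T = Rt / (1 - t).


Formula: T = Rt / (1 - t)
Step 1 — (1 - t) = 1 - 0.101 = 0.899
Step 2 — T = 147638 / 0.899 ≈ 164220 N (5 s.f.)

164220 N


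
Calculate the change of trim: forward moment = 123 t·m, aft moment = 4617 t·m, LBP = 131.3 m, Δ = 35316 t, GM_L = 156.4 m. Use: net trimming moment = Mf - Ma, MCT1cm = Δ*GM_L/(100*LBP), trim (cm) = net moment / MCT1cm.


Formula: net trimming moment = Mf - Ma; MCT1cm = Δ*GM_L/(100*LBP); trim = net moment / MCT1cm
Step 1 — net trimming moment = 123 - 4617 = -4494 t·m
Step 2 — MCT1cm = 35316 * 156.4 / (100 * 131.3) = 420.6719 t·m/cm
Step 3 — trim = -4494 / 420.6719 ≈ -10.683 cm (5 s.f.)

-10.683 cm


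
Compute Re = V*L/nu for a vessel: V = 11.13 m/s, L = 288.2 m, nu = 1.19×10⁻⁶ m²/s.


Formula: Re = V * L / nu
Step 1 — V * L = 11.13 * 288.2 = 3207.666 m^2/s
Step 2 — Re = 3207.666 / 1.19e-6 = 2.70e+09

2.70e+09


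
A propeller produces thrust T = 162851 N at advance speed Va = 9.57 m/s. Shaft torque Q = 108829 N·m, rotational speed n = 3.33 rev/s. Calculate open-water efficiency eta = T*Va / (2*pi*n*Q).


Formula: eta = T * Va / (2 * pi * n * Q)
Step 1 — numerator = T * Va = 162851 * 9.57 = 1558484.07
Step 2 — 2 * pi * n = 2 * pi * 3.33 = 20.923007
Step 3 — denominator = 20.923007 * 108829 = 2277029.93
Step 4 — eta = 1558484.07 / 2277029.93 ≈ 0.68444 (5 s.f.)

0.68444


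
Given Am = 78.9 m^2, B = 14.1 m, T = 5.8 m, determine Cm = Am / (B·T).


Formula: Cm = Am / (B * T)
Step 1 — B * T = 14.1 * 5.8 = 81.78 m^2
Step 2 — Cm = 78.9 / 81.78 ≈ 0.96478 (5 s.f.)

0.96478


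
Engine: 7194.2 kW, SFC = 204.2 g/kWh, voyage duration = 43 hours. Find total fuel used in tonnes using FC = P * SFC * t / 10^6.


Formula: FC (tonnes) = P * SFC * t / 1,000,000
Step 1 — P * SFC * t = 7194.2 * 204.2 * 43 = 63169392.52 g
Step 2 — FC (tonnes) = 63169392.52 / 1,000,000 ≈ 63.169 tonnes (5 s.f.)

63.169 tonnes


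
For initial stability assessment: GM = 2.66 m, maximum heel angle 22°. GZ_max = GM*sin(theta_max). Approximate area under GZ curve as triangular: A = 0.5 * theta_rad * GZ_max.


Formula: GZ_max = GM * sin(theta); Area = 0.5 * theta_rad * GZ_max
Step 1 — GZ_max = 2.66 * sin(22°) = 2.66 * 0.374607 = 0.996455 m
Step 2 — theta_rad = 22 * pi/180 = 0.383972 rad
Step 3 — Area = 0.5 * 0.383972 * 0.996455 ≈ 0.19131 m·rad (5 s.f.)

0.19131 m·rad


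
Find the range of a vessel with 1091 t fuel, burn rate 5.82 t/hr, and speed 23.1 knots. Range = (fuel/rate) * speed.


Formula: endurance = fuel / rate; range = endurance * speed
Step 1 — endurance = 1091 / 5.82 = 187.457 hours
Step 2 — range = 187.457 * 23.1 ≈ 4330.3 nautical miles (5 s.f.)

4330.3 NM


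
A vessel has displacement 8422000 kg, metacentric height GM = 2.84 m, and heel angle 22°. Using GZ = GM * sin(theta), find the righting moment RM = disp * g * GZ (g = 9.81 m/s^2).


Formula: GZ = GM * sin(theta); RM = disp * g * GZ
Step 1 — GZ = 2.84 * sin(22°) = 2.84 * 0.374607 = 1.063884 m
Step 2 — RM = 8422000 * 9.81 * 1.063884 ≈ 87898000 N·m (5 s.f.)

87898000 N·m


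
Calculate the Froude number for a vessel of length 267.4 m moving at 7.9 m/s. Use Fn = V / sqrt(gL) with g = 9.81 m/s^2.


Formula: Fn = V / sqrt(g * L)
Step 1 — g * L = 9.81 * 267.4 = 2623.194
Step 2 — sqrt(g * L) = sqrt(2623.194) = 51.217126
Step 3 — Fn = 7.9 / 51.217126 ≈ 0.15425 (5 s.f.)

0.15425


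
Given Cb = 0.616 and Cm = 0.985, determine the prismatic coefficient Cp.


Formula: Cp = Cb / Cm
Substituting: Cp = 0.616 / 0.985
Result: Cp ≈ 0.62538 (5 s.f.)

0.62538


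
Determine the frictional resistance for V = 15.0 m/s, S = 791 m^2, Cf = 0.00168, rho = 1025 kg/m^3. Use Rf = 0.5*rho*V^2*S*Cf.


Formula: Rf = 0.5 * rho * V^2 * S * Cf
Step 1 — V^2 = 15.0^2 = 225.0
Step 2 — 0.5 * rho * V^2 = 0.5 * 1025 * 225.0 = 115312.5
Step 3 — Rf = 115312.5 * 791 * 0.00168 ≈ 153240 N (5 s.f.)

153240 N


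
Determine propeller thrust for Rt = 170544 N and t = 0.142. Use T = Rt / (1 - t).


Formula: T = Rt / (1 - t)
Step 1 — (1 - t) = 1 - 0.142 = 0.858
Step 2 — T = 170544 / 0.858 ≈ 198770 N (5 s.f.)

198770 N


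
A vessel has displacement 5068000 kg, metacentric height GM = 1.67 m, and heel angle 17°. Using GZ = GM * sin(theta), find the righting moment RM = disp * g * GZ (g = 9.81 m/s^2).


Formula: GZ = GM * sin(theta); RM = disp * g * GZ
Step 1 — GZ = 1.67 * sin(17°) = 1.67 * 0.292372 = 0.488261 m
Step 2 — RM = 5068000 * 9.81 * 0.488261 ≈ 24275000 N·m (5 s.f.)

24275000 N·m


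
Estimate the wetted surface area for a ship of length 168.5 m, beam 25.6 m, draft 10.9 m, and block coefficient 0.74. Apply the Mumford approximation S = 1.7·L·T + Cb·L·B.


Formula: S = 1.7*L*T + V/T with V = Cb*L*B*T, i.e. S = L * (1.7*T + Cb*B)
Step 1 — 1.7*T = 1.7 * 10.9 = 18.53 m
Step 2 — Cb*B = 0.74 * 25.6 = 18.944 m
Step 3 — 1.7*T + Cb*B = 18.53 + 18.944 = 37.474 m
Step 4 — S = 168.5 * 37.474 ≈ 6314.4 m^2 (5 s.f.)

6314.4 m^2


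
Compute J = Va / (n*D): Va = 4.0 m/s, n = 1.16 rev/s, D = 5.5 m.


Formula: J = Va / (n * D)
Step 1 — n * D = 1.16 * 5.5 = 6.38
Step 2 — J = 4.0 / 6.38 ≈ 0.62696 (5 s.f.)

0.62696


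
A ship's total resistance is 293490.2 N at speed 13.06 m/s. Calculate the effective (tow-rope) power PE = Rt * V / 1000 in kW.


Formula: PE = Rt * V / 1000 (kW)
Step 1 — PE (W) = 293490.2 * 13.06 = 3832982.012 W
Step 2 — PE (kW) = 3832982.012 / 1000 ≈ 3833.0 kW (5 s.f.)

3833.0 kW


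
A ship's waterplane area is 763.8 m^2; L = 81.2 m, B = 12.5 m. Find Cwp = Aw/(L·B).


Formula: Cwp = Aw / (L * B)
Step 1 — L * B = 81.2 * 12.5 = 1015.0 m^2
Step 2 — Cwp = 763.8 / 1015.0 ≈ 0.75251 (5 s.f.)

0.75251


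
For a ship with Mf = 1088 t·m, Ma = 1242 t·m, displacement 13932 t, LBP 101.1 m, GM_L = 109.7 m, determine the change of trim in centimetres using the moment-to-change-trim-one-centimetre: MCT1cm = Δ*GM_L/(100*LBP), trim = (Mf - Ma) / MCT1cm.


Formula: net trimming moment = Mf - Ma; MCT1cm = Δ*GM_L/(100*LBP); trim = net moment / MCT1cm
Step 1 — net trimming moment = 1088 - 1242 = -154 t·m
Step 2 — MCT1cm = 13932 * 109.7 / (100 * 101.1) = 151.1712 t·m/cm
Step 3 — trim = -154 / 151.1712 ≈ -1.0187 cm (5 s.f.)

-1.0187 cm


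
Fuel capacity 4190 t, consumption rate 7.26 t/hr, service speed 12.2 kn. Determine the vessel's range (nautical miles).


Formula: endurance = fuel / rate; range = endurance * speed
Step 1 — endurance = 4190 / 7.26 = 577.135 hours
Step 2 — range = 577.135 * 12.2 ≈ 7041.0 nautical miles (5 s.f.)

7041.0 NM


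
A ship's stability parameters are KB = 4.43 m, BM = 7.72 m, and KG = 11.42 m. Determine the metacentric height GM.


Formula: GM = KB + BM - KG
Step 1 — KM = KB + BM = 4.43 + 7.72 = 12.15 m
Step 2 — GM = KM - KG = 12.15 - 11.42 = 0.73 m

0.73 m


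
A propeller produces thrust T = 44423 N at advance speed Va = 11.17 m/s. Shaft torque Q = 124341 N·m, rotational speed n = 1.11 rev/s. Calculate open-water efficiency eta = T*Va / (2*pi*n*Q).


Formula: eta = T * Va / (2 * pi * n * Q)
Step 1 — numerator = T * Va = 44423 * 11.17 = 496204.91
Step 2 — 2 * pi * n = 2 * pi * 1.11 = 6.974336
Step 3 — denominator = 6.974336 * 124341 = 867195.91
Step 4 — eta = 496204.91 / 867195.91 ≈ 0.57219 (5 s.f.)

0.57219


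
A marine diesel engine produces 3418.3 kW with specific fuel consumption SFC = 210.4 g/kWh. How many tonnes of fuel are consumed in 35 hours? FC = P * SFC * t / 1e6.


Formula: FC (tonnes) = P * SFC * t / 1,000,000
Step 1 — P * SFC * t = 3418.3 * 210.4 * 35 = 25172361.2 g
Step 2 — FC (tonnes) = 25172361.2 / 1,000,000 ≈ 25.172 tonnes (5 s.f.)

25.172 tonnes


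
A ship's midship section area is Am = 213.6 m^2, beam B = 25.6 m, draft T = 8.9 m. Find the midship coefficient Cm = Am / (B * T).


Formula: Cm = Am / (B * T)
Step 1 — B * T = 25.6 * 8.9 = 227.84 m^2
Step 2 — Cm = 213.6 / 227.84 ≈ 0.93750 (5 s.f.)

0.93750


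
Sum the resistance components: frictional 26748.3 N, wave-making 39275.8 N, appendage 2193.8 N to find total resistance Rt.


Formula: Rt = Rf + Rw + Ra
Substituting: Rt = 26748.3 + 39275.8 + 2193.8
Result: Rt = 68217.9 N

68217.9 N


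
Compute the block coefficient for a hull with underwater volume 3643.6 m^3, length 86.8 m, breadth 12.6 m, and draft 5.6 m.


Formula: Cb = V / (L * B * T)
Step 1 — L * B * T = 86.8 * 12.6 * 5.6 = 6124.608 m^3
Step 2 — Cb = 3643.6 / 6124.608 ≈ 0.59491 (5 s.f.)

0.59491


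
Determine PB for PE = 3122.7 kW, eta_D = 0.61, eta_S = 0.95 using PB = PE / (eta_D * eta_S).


Formula: PB = PE / (eta_D * eta_S)
Step 1 — combined efficiency = eta_D * eta_S = 0.61 * 0.95 = 0.5795
Step 2 — PB = 3122.7 / 0.5795 ≈ 5388.6 kW (5 s.f.)

5388.6 kW


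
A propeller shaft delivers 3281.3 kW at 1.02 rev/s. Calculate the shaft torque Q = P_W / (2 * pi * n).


Formula: Q = P_W / (2 * pi * n)
Step 1 — P_W = 3281.3 kW * 1000 = 3281300.0 W
Step 2 — 2 * pi * n = 2 * pi * 1.02 = 6.408849
Step 3 — Q = 3281300.0 / 6.408849 ≈ 512000 N·m (5 s.f.)

512000 N·m


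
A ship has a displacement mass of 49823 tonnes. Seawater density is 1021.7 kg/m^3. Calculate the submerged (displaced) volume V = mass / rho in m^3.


Formula: V = mass / rho
Step 1 — convert tonnes to kg: 49823 t * 1000 = 49823000 kg
Step 2 — V = 49823000 / 1021.7 ≈ 48765 m^3 (5 s.f.)

48765 m^3


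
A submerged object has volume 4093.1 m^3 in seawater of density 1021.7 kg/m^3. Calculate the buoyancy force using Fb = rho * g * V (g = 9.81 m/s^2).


Formula: Fb = rho * g * V
Substituting: Fb = 1021.7 * 9.81 * 4093.1
Intermediate: 1021.7 * 9.81 = 10022.877
Result: Fb = 10022.877 * 4093.1 ≈ 41025000 N (5 s.f.)

41025000 N


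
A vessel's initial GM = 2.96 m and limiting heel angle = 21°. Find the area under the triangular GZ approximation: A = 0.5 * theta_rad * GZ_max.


Formula: GZ_max = GM * sin(theta); Area = 0.5 * theta_rad * GZ_max
Step 1 — GZ_max = 2.96 * sin(21°) = 2.96 * 0.358368 = 1.060769 m
Step 2 — theta_rad = 21 * pi/180 = 0.366519 rad
Step 3 — Area = 0.5 * 0.366519 * 1.060769 ≈ 0.19440 m·rad (5 s.f.)

0.19440 m·rad


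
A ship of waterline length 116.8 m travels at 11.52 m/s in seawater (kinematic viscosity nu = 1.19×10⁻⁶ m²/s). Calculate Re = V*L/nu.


Formula: Re = V * L / nu
Step 1 — V * L = 11.52 * 116.8 = 1345.536 m^2/s
Step 2 — Re = 1345.536 / 1.19e-6 = 1.13e+09

1.13e+09


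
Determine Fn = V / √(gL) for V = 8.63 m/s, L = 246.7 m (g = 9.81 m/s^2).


Formula: Fn = V / sqrt(g * L)
Step 1 — g * L = 9.81 * 246.7 = 2420.127
Step 2 — sqrt(g * L) = sqrt(2420.127) = 49.194786
Step 3 — Fn = 8.63 / 49.194786 ≈ 0.17543 (5 s.f.)

0.17543


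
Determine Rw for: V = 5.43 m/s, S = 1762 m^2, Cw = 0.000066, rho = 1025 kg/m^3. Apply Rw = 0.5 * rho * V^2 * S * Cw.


Formula: Rw = 0.5 * rho * V^2 * S * Cw
Step 1 — V^2 = 5.43^2 = 29.4849
Step 2 — 0.5 * rho * V^2 = 0.5 * 1025 * 29.4849 = 15111.01125
Step 3 — Rw = 15111.01125 * 1762 * 0.000066 ≈ 1757.3 N (5 s.f.)

1757.3 N


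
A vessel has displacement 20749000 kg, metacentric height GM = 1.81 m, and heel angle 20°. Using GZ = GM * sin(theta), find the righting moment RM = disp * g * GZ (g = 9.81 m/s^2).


Formula: GZ = GM * sin(theta); RM = disp * g * GZ
Step 1 — GZ = 1.81 * sin(20°) = 1.81 * 0.34202 = 0.619056 m
Step 2 — RM = 20749000 * 9.81 * 0.619056 ≈ 126010000 N·m (5 s.f.)

126010000 N·m


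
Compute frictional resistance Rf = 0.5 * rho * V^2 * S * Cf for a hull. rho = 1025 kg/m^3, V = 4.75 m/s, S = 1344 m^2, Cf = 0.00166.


Formula: Rf = 0.5 * rho * V^2 * S * Cf
Step 1 — V^2 = 4.75^2 = 22.5625
Step 2 — 0.5 * rho * V^2 = 0.5 * 1025 * 22.5625 = 11563.28125
Step 3 — Rf = 11563.28125 * 1344 * 0.00166 ≈ 25798 N (5 s.f.)

25798 N


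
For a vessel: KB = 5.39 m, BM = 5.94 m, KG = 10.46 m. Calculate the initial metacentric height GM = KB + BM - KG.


Formula: GM = KB + BM - KG
Step 1 — KM = KB + BM = 5.39 + 5.94 = 11.33 m
Step 2 — GM = KM - KG = 11.33 - 10.46 = 0.87 m

0.87 m
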